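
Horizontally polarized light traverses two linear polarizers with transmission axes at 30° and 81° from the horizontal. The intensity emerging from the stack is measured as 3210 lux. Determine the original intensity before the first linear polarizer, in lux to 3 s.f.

By Malus's law, I₁ = I₀ cos²(30° − 0°) = I₀ cos²(30°) = 0.75 I₀.
I₂ = I₁ cos²(81° − 30°) = 0.75 I₀ · cos²(51°) = 0.297 I₀.
So 3210 lux = 0.297 I₀, giving I₀ = 3210/0.297 = 1.081e+04 lux.

I₀ ≈ 1.08e4 lux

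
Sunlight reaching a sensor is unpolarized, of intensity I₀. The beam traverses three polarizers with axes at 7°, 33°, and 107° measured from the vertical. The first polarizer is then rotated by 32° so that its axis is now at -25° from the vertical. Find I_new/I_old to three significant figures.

I_new/I_old ≈ 0.348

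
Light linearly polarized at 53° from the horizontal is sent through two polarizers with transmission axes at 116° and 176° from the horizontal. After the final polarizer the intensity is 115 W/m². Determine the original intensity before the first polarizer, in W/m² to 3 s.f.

By Malus's law, I₁ = I₀ cos²(116° − 53°) = I₀ cos²(63°) = 0.2061 I₀.
I₂ = I₁ cos²(176° − 116°) = 0.2061 I₀ · cos²(60°) = 0.05153 I₀.
So 115 W/m² = 0.05153 I₀, giving I₀ = 115/0.05153 = 2232 W/m².

I₀ ≈ 2230 W/m²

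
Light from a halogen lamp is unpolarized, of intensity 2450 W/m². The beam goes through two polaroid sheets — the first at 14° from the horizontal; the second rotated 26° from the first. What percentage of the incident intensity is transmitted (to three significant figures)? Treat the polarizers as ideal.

≈ 40.4%

Unpolarized light through the first polarizer → I₁ = 2450 W/m²/2 = 1225 W/m², polarized at 14°.
I₂ = I₁ · cos²(26°) = 1225 · 0.8078 = 989.6 W/m².
That is 40.39% of the incident intensity.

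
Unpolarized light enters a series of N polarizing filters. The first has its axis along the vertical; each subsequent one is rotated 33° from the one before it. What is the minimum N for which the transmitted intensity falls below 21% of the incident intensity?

N = 4

First polarizer halves the unpolarized light: factor 1/2.
Each further stage multiplies by cos²(33°) = 0.7034.
After N polarizers: T = 0.5·0.7034^(N−1). Require T < 0.21 ⇒ N−1 > ln(0.21/0.5)/ln(0.7034) = 2.47, so N−1 ≥ 3 and N = 4.
Check: N=4 gives T = 0.174 < 0.21; N=3 gives T = 0.2474.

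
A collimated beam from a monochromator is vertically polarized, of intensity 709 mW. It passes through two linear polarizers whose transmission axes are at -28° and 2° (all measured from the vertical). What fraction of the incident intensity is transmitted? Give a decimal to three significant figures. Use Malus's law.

I/I₀ ≈ 0.585

By Malus's law, I₁ = 709 mW · cos²(28°) = 552.7 mW.
I₂ = I₁ · cos²(30°) = 552.7 · 0.75 = 414.6 mW.
Transmitted fraction = 0.5847.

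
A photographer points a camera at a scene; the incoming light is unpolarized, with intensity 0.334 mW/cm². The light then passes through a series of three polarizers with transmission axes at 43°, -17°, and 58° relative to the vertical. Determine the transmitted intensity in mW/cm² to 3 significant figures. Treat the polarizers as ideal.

I ≈ 0.00280 mW/cm²

Unpolarized light through the first polarizer → I₁ = 0.334 mW/cm²/2 = 0.167 mW/cm², polarized at 43°.
I₂ = I₁ · cos²(60°) = 0.167 · 0.25 = 0.04175 mW/cm².
I₃ = I₂ · cos²(75°) = 0.04175 · 0.06699 = 0.002797 mW/cm².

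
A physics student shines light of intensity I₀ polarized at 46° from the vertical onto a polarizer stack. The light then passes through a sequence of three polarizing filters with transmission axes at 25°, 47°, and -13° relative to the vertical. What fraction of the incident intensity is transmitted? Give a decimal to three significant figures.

By Malus's law, I₁ = I₀ cos²(25° − 46°) = I₀ cos²(21°) = 0.8716 I₀.
I₂ = I₁ cos²(47° − 25°) = 0.8716 I₀ · cos²(22°) = 0.7493 I₀.
I₃ = I₂ cos²(-13° − 47°) = 0.7493 I₀ · cos²(60°) = 0.1873 I₀.
Transmitted fraction = 0.1873.

≈ 0.187 I₀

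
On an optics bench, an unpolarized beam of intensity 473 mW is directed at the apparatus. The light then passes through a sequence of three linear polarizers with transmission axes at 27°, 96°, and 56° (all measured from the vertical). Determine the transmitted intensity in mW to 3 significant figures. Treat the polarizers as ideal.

I ≈ 17.8 mW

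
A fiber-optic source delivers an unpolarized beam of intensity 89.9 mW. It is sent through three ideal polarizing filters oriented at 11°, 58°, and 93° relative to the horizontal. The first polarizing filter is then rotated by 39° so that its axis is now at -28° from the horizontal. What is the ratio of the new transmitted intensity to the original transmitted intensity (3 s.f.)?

Before rotation:
Unpolarized light through the first polarizer → I₁ = ½ I₀, now polarized at 11°.
I₂ = I₁ cos²(58° − 11°) = 0.5 I₀ · cos²(47°) = 0.2326 I₀.
I₃ = I₂ cos²(93° − 58°) = 0.2326 I₀ · cos²(35°) = 0.1561 I₀.
After rotation:
Unpolarized light through the first polarizer → I₁ = ½ I₀, now polarized at -28°.
I₂ = I₁ cos²(58° + 28°) = 0.5 I₀ · cos²(86°) = 0.002433 I₀.
I₃ = I₂ cos²(93° − 58°) = 0.002433 I₀ · cos²(35°) = 0.001633 I₀.
Ratio = 0.001633 / 0.1561 = 0.01046.

I_new/I_old ≈ 0.0105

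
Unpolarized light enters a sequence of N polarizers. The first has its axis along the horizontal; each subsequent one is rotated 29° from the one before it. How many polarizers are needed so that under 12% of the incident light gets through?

First polarizer halves the unpolarized light: factor 1/2.
Each further stage multiplies by cos²(29°) = 0.765.
After N polarizers: T = 0.5·0.765^(N−1). Require T < 0.12 ⇒ N−1 > ln(0.12/0.5)/ln(0.765) = 5.33, so N−1 ≥ 6 and N = 7.
Check: N=7 gives T = 0.1002 < 0.12; N=6 gives T = 0.131.

N = 7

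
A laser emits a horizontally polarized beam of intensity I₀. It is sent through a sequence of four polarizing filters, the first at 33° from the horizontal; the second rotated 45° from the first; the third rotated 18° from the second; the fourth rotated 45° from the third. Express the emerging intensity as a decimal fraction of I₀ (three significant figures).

≈ 0.159 I₀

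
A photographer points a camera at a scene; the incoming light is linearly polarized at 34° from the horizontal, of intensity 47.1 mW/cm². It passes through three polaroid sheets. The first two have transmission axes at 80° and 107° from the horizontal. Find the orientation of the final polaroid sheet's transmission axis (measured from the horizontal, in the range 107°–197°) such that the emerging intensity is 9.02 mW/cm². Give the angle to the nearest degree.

I₁ = I₀ cos²(80° − 34°) = I₀ cos²(46°) = 0.4826 I₀.
I₂ = I₁ cos²(107° − 80°) = 0.4826 I₀ · cos²(27°) = 0.3831 I₀.
Target fraction: 9.02 / 47.1 mW/cm² = 0.1915 of I₀.
Need I₃/I₀ = 0.1915, so cos²(θ − 107°) = 0.1915 / 0.3831 = 0.4999.
θ − 107° = arccos(√0.4999) = 45.0°, giving θ ≈ 107 + 45.0 = 152.0°.

θ ≈ 152°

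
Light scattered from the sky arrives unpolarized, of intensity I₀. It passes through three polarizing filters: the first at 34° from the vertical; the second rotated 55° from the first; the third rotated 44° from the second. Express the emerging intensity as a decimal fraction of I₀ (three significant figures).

≈ 0.0851 I₀

Unpolarized light through the first polarizer → I₁ = ½ I₀, now polarized at 34°.
I₂ = I₁ cos²(55°) = 0.5 · 0.329 I₀ = 0.1645 I₀.
I₃ = I₂ cos²(44°) = 0.1645 · 0.5174 I₀ = 0.08512 I₀.
Transmitted fraction = 0.08512.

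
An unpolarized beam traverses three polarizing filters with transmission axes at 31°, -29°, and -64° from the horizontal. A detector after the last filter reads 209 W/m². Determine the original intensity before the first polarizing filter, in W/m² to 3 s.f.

Unpolarized light through the first polarizer → I₁ = ½ I₀, now polarized at 31°.
I₂ = I₁ cos²(-29° − 31°) = 0.5 I₀ · cos²(60°) = 0.125 I₀.
I₃ = I₂ cos²(-64° + 29°) = 0.125 I₀ · cos²(35°) = 0.08388 I₀.
So 209 W/m² = 0.08388 I₀, giving I₀ = 209/0.08388 = 2492 W/m².

I₀ ≈ 2490 W/m²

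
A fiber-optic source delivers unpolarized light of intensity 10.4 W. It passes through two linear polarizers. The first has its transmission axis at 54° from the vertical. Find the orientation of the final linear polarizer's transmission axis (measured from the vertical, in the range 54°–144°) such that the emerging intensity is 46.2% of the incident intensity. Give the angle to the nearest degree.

θ ≈ 70°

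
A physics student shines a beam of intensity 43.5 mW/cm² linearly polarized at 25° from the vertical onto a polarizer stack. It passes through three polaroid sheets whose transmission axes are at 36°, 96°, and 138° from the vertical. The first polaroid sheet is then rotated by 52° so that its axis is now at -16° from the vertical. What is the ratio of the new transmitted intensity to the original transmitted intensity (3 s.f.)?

I_new/I_old ≈ 0.332

Before rotation:
I₁ = I₀ cos²(36° − 25°) = I₀ cos²(11°) = 0.9636 I₀.
I₂ = I₁ cos²(96° − 36°) = 0.9636 I₀ · cos²(60°) = 0.2409 I₀.
I₃ = I₂ cos²(138° − 96°) = 0.2409 I₀ · cos²(42°) = 0.133 I₀.
After rotation:
I₁ = I₀ cos²(-16° − 25°) = I₀ cos²(41°) = 0.5696 I₀.
Angle between axes 1 and 2: 68°. I₂ = 0.5696 I₀ · cos²(68°) = 0.07993 I₀.
I₃ = I₂ cos²(138° − 96°) = 0.07993 I₀ · cos²(42°) = 0.04414 I₀.
Ratio = 0.04414 / 0.133 = 0.3318.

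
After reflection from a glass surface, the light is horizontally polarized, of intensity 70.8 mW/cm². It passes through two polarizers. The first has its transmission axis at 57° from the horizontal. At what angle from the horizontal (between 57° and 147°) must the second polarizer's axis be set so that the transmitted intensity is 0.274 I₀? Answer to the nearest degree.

By Malus's law, I₁ = I₀ cos²(57° − 0°) = I₀ cos²(57°) = 0.2966 I₀.
Need I₂/I₀ = 0.274, so cos²(θ − 57°) = 0.274 / 0.2966 = 0.9237.
θ − 57° = arccos(√0.9237) = 16.0°, giving θ ≈ 57 + 16.0 = 73.0°.

θ ≈ 73°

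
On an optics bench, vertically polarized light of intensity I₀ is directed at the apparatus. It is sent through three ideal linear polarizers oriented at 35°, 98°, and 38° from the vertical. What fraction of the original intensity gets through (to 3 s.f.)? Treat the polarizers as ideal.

I₁ = I₀ cos²(35° − 0°) = I₀ cos²(35°) = 0.671 I₀.
I₂ = I₁ cos²(98° − 35°) = 0.671 I₀ · cos²(63°) = 0.1383 I₀.
I₃ = I₂ cos²(38° − 98°) = 0.1383 I₀ · cos²(60°) = 0.03458 I₀.
Transmitted fraction = 0.03458.

≈ 0.0346 I₀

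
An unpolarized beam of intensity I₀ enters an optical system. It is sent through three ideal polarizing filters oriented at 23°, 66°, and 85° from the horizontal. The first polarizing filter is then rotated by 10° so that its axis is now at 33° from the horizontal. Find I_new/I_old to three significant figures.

I_new/I_old ≈ 1.32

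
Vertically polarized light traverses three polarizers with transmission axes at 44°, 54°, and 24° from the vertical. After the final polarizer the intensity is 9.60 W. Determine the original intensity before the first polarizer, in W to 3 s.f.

I₀ ≈ 25.5 W

I₁ = I₀ cos²(44° − 0°) = I₀ cos²(44°) = 0.5174 I₀.
I₂ = I₁ cos²(54° − 44°) = 0.5174 I₀ · cos²(10°) = 0.5018 I₀.
I₃ = I₂ cos²(24° − 54°) = 0.5018 I₀ · cos²(30°) = 0.3764 I₀.
So 9.60 W = 0.3764 I₀, giving I₀ = 9.60/0.3764 = 25.51 W.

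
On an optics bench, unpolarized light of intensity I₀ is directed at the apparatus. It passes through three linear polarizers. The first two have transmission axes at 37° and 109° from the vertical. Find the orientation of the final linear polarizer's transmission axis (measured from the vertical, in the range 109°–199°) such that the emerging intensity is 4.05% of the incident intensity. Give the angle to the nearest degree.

Unpolarized light through the first polarizer → I₁ = ½ I₀, now polarized at 37°.
I₂ = I₁ cos²(109° − 37°) = 0.5 I₀ · cos²(72°) = 0.04775 I₀.
Need I₃/I₀ = 0.0405, so cos²(θ − 109°) = 0.0405 / 0.04775 = 0.8482.
θ − 109° = arccos(√0.8482) = 22.9°, giving θ ≈ 109 + 22.9 = 131.9°.

θ ≈ 132°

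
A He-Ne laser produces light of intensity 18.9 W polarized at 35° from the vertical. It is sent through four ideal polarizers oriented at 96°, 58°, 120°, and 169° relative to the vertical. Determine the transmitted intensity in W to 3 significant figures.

I ≈ 0.262 W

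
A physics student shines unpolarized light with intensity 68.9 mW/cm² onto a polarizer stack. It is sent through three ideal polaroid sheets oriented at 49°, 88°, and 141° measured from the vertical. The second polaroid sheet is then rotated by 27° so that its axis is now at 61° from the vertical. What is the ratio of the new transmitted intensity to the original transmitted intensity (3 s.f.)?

I_new/I_old ≈ 0.132

Before rotation:
Unpolarized light through the first polarizer → I₁ = ½ I₀, now polarized at 49°.
I₂ = I₁ cos²(88° − 49°) = 0.5 I₀ · cos²(39°) = 0.302 I₀.
I₃ = I₂ cos²(141° − 88°) = 0.302 I₀ · cos²(53°) = 0.1094 I₀.
After rotation:
Unpolarized light through the first polarizer → I₁ = ½ I₀, now polarized at 49°.
I₂ = I₁ cos²(61° − 49°) = 0.5 I₀ · cos²(12°) = 0.4784 I₀.
I₃ = I₂ cos²(141° − 61°) = 0.4784 I₀ · cos²(80°) = 0.01443 I₀.
Ratio = 0.01443 / 0.1094 = 0.1319.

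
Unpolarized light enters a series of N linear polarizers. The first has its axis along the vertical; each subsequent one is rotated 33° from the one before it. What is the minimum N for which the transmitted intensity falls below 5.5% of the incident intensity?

First polarizer halves the unpolarized light: factor 1/2.
Each further stage multiplies by cos²(33°) = 0.7034.
After N polarizers: T = 0.5·0.7034^(N−1). Require T < 0.055 ⇒ N−1 > ln(0.055/0.5)/ln(0.7034) = 6.27, so N−1 ≥ 7 and N = 8.
Check: N=8 gives T = 0.04258 < 0.055; N=7 gives T = 0.06054.

N = 8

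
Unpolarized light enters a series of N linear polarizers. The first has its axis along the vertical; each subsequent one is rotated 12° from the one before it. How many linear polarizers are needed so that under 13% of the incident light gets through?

First polarizer halves the unpolarized light: factor 1/2.
Each further stage multiplies by cos²(12°) = 0.9568.
After N polarizers: T = 0.5·0.9568^(N−1). Require T < 0.13 ⇒ N−1 > ln(0.13/0.5)/ln(0.9568) = 30.48, so N−1 ≥ 31 and N = 32.
Check: N=32 gives T = 0.1271 < 0.13; N=31 gives T = 0.1328.

N = 32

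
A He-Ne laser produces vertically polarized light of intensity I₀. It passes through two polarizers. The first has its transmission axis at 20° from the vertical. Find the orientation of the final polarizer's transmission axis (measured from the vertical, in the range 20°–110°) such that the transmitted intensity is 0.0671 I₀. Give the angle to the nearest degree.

θ ≈ 94°

By Malus's law, I₁ = I₀ cos²(20° − 0°) = I₀ cos²(20°) = 0.883 I₀.
Need I₂/I₀ = 0.0671, so cos²(θ − 20°) = 0.0671 / 0.883 = 0.07599.
θ − 20° = arccos(√0.07599) = 74.0°, giving θ ≈ 20 + 74.0 = 94.0°.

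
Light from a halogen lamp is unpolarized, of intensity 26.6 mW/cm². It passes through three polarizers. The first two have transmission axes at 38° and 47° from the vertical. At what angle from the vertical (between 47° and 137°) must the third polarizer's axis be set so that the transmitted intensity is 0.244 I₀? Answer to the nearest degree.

Unpolarized light through the first polarizer → I₁ = ½ I₀, now polarized at 38°.
I₂ = I₁ cos²(47° − 38°) = 0.5 I₀ · cos²(9°) = 0.4878 I₀.
Need I₃/I₀ = 0.244, so cos²(θ − 47°) = 0.244 / 0.4878 = 0.5002.
θ − 47° = arccos(√0.5002) = 45.0°, giving θ ≈ 47 + 45.0 = 92.0°.

θ ≈ 92°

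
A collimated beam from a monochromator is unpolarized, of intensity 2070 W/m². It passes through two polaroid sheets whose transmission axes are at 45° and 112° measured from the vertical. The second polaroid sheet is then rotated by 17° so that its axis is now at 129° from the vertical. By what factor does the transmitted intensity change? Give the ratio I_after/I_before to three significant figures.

Before rotation:
Unpolarized light through the first polarizer → I₁ = ½ I₀, now polarized at 45°.
I₂ = I₁ cos²(112° − 45°) = 0.5 I₀ · cos²(67°) = 0.07634 I₀.
After rotation:
Unpolarized light through the first polarizer → I₁ = ½ I₀, now polarized at 45°.
I₂ = I₁ cos²(129° − 45°) = 0.5 I₀ · cos²(84°) = 0.005463 I₀.
Ratio = 0.005463 / 0.07634 = 0.07157.

I_new/I_old ≈ 0.0716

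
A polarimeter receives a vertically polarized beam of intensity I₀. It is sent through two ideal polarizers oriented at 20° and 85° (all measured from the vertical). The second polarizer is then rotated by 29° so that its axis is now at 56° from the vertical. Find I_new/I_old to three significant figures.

I_new/I_old ≈ 3.66

Before rotation:
By Malus's law, I₁ = I₀ cos²(20° − 0°) = I₀ cos²(20°) = 0.883 I₀.
I₂ = I₁ cos²(85° − 20°) = 0.883 I₀ · cos²(65°) = 0.1577 I₀.
After rotation:
I₁ = I₀ cos²(20° − 0°) = I₀ cos²(20°) = 0.883 I₀.
I₂ = I₁ cos²(56° − 20°) = 0.883 I₀ · cos²(36°) = 0.5779 I₀.
Ratio = 0.5779 / 0.1577 = 3.665.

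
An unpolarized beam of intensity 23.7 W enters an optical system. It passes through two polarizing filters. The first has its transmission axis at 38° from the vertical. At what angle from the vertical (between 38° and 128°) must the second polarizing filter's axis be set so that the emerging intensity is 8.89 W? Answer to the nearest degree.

θ ≈ 68°

Unpolarized light through the first polarizer → I₁ = ½ I₀, now polarized at 38°.
Target fraction: 8.89 / 23.7 W = 0.3751 of I₀.
Need I₂/I₀ = 0.3751, so cos²(θ − 38°) = 0.3751 / 0.5 = 0.7502.
θ − 38° = arccos(√0.7502) = 30.0°, giving θ ≈ 38 + 30.0 = 68.0°.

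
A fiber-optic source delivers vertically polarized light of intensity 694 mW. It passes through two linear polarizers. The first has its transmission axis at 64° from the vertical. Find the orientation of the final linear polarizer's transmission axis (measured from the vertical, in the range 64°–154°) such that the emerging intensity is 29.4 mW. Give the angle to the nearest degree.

θ ≈ 126°

By Malus's law, I₁ = I₀ cos²(64° − 0°) = I₀ cos²(64°) = 0.1922 I₀.
Target fraction: 29.4 / 694 mW = 0.04236 of I₀.
Need I₂/I₀ = 0.04236, so cos²(θ − 64°) = 0.04236 / 0.1922 = 0.2204.
θ − 64° = arccos(√0.2204) = 62.0°, giving θ ≈ 64 + 62.0 = 126.0°.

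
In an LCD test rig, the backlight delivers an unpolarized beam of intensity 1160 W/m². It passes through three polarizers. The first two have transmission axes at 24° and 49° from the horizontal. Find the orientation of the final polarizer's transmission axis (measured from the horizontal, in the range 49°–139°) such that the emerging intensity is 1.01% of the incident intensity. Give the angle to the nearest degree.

θ ≈ 130°

Unpolarized light through the first polarizer → I₁ = ½ I₀, now polarized at 24°.
I₂ = I₁ cos²(49° − 24°) = 0.5 I₀ · cos²(25°) = 0.4107 I₀.
Need I₃/I₀ = 0.0101, so cos²(θ − 49°) = 0.0101 / 0.4107 = 0.02459.
θ − 49° = arccos(√0.02459) = 81.0°, giving θ ≈ 49 + 81.0 = 130.0°.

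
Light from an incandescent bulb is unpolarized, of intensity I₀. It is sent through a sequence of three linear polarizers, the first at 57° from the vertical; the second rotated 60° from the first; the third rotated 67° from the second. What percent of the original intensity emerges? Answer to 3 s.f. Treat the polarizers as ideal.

Unpolarized light through the first polarizer → I₁ = ½ I₀, now polarized at 57°.
I₂ = I₁ cos²(60°) = 0.5 · 0.25 I₀ = 0.125 I₀.
I₃ = I₂ cos²(67°) = 0.125 · 0.1527 I₀ = 0.01908 I₀.
That is 1.908% of the incident intensity.

≈ 1.91%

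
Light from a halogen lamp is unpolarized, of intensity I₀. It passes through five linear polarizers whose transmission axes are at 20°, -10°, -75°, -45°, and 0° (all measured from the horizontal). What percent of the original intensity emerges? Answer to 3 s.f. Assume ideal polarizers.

≈ 2.51%

Unpolarized light through the first polarizer → I₁ = ½ I₀, now polarized at 20°.
I₂ = I₁ cos²(-10° − 20°) = 0.5 I₀ · cos²(30°) = 0.375 I₀.
I₃ = I₂ cos²(-75° + 10°) = 0.375 I₀ · cos²(65°) = 0.06698 I₀.
I₄ = I₃ cos²(-45° + 75°) = 0.06698 I₀ · cos²(30°) = 0.05023 I₀.
I₅ = I₄ cos²(0° + 45°) = 0.05023 I₀ · cos²(45°) = 0.02512 I₀.
That is 2.512% of the incident intensity.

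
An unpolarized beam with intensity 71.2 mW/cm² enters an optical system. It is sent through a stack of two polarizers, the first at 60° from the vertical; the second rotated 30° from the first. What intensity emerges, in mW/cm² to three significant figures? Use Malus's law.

Unpolarized light through the first polarizer → I₁ = 71.2 mW/cm²/2 = 35.6 mW/cm², polarized at 60°.
I₂ = I₁ · cos²(30°) = 35.6 · 0.75 = 26.7 mW/cm².

I ≈ 26.7 mW/cm²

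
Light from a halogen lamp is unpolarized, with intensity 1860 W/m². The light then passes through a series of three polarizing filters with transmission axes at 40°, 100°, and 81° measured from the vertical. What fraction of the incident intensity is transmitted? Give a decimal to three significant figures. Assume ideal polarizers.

I/I₀ ≈ 0.112

Unpolarized light through the first polarizer → I₁ = 1860 W/m²/2 = 930 W/m², polarized at 40°.
I₂ = I₁ · cos²(60°) = 930 · 0.25 = 232.5 W/m².
I₃ = I₂ · cos²(19°) = 232.5 · 0.894 = 207.9 W/m².
Transmitted fraction = 0.1118.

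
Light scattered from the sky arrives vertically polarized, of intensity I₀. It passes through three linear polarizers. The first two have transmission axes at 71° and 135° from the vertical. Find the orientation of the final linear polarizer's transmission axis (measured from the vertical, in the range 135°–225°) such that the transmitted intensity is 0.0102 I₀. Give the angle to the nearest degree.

I₁ = I₀ cos²(71° − 0°) = I₀ cos²(71°) = 0.106 I₀.
I₂ = I₁ cos²(135° − 71°) = 0.106 I₀ · cos²(64°) = 0.02037 I₀.
Need I₃/I₀ = 0.0102, so cos²(θ − 135°) = 0.0102 / 0.02037 = 0.5008.
θ − 135° = arccos(√0.5008) = 45.0°, giving θ ≈ 135 + 45.0 = 180.0°.

θ ≈ 180°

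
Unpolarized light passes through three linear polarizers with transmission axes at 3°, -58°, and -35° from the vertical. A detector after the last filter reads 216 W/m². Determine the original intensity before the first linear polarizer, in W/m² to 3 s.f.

I₀ ≈ 2170 W/m²

Unpolarized light through the first polarizer → I₁ = ½ I₀, now polarized at 3°.
I₂ = I₁ cos²(-58° − 3°) = 0.5 I₀ · cos²(61°) = 0.1175 I₀.
I₃ = I₂ cos²(-35° + 58°) = 0.1175 I₀ · cos²(23°) = 0.09958 I₀.
So 216 W/m² = 0.09958 I₀, giving I₀ = 216/0.09958 = 2169 W/m².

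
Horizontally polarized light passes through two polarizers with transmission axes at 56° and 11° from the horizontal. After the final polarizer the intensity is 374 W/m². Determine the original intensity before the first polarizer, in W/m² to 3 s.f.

I₀ ≈ 2390 W/m²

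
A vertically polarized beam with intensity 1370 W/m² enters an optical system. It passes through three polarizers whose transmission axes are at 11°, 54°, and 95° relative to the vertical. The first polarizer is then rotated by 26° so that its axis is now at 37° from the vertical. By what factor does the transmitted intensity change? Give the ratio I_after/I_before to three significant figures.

Before rotation:
I₁ = I₀ cos²(11° − 0°) = I₀ cos²(11°) = 0.9636 I₀.
I₂ = I₁ cos²(54° − 11°) = 0.9636 I₀ · cos²(43°) = 0.5154 I₀.
I₃ = I₂ cos²(95° − 54°) = 0.5154 I₀ · cos²(41°) = 0.2936 I₀.
After rotation:
I₁ = I₀ cos²(37° − 0°) = I₀ cos²(37°) = 0.6378 I₀.
I₂ = I₁ cos²(54° − 37°) = 0.6378 I₀ · cos²(17°) = 0.5833 I₀.
I₃ = I₂ cos²(95° − 54°) = 0.5833 I₀ · cos²(41°) = 0.3322 I₀.
Ratio = 0.3322 / 0.2936 = 1.132.

I_new/I_old ≈ 1.13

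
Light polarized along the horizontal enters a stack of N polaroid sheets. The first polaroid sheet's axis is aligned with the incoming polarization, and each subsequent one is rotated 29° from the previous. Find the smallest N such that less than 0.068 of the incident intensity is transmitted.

N = 12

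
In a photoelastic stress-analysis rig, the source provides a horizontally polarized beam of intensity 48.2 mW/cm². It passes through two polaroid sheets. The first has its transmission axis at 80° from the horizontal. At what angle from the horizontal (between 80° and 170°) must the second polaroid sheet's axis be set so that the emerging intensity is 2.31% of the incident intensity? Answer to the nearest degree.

θ ≈ 109°

I₁ = I₀ cos²(80° − 0°) = I₀ cos²(80°) = 0.03015 I₀.
Need I₂/I₀ = 0.0231, so cos²(θ − 80°) = 0.0231 / 0.03015 = 0.7661.
θ − 80° = arccos(√0.7661) = 28.9°, giving θ ≈ 80 + 28.9 = 108.9°.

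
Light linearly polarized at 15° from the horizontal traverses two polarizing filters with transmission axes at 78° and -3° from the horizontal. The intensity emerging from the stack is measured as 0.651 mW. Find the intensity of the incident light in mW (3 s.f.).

I₁ = I₀ cos²(78° − 15°) = I₀ cos²(63°) = 0.2061 I₀.
I₂ = I₁ cos²(-3° − 78°) = 0.2061 I₀ · cos²(81°) = 0.005044 I₀.
So 0.651 mW = 0.005044 I₀, giving I₀ = 0.651/0.005044 = 129.1 mW.

I₀ ≈ 129 mW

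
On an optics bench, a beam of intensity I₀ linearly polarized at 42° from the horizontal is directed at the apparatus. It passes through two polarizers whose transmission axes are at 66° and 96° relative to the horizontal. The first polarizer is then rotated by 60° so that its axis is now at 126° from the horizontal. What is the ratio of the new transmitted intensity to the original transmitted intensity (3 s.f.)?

I_new/I_old ≈ 0.0131

Before rotation:
I₁ = I₀ cos²(66° − 42°) = I₀ cos²(24°) = 0.8346 I₀.
I₂ = I₁ cos²(96° − 66°) = 0.8346 I₀ · cos²(30°) = 0.6259 I₀.
After rotation:
I₁ = I₀ cos²(126° − 42°) = I₀ cos²(84°) = 0.01093 I₀.
I₂ = I₁ cos²(96° − 126°) = 0.01093 I₀ · cos²(30°) = 0.008195 I₀.
Ratio = 0.008195 / 0.6259 = 0.01309.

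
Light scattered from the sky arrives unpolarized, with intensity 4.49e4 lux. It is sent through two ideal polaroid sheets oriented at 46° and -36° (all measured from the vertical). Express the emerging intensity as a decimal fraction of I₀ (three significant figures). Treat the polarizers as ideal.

Unpolarized light through the first polarizer → I₁ = 4.49e4 lux/2 = 2.245e+04 lux, polarized at 46°.
I₂ = I₁ · cos²(82°) = 2.245e+04 · 0.01937 = 434.8 lux.
Transmitted fraction = 0.009685.

I/I₀ ≈ 0.00968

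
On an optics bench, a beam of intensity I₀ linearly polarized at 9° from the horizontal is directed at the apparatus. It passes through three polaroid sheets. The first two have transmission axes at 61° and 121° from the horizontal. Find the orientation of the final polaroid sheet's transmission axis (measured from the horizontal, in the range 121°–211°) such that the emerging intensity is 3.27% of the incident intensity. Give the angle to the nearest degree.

By Malus's law, I₁ = I₀ cos²(61° − 9°) = I₀ cos²(52°) = 0.379 I₀.
I₂ = I₁ cos²(121° − 61°) = 0.379 I₀ · cos²(60°) = 0.09476 I₀.
Need I₃/I₀ = 0.0327, so cos²(θ − 121°) = 0.0327 / 0.09476 = 0.3451.
θ − 121° = arccos(√0.3451) = 54.0°, giving θ ≈ 121 + 54.0 = 175.0°.

θ ≈ 175°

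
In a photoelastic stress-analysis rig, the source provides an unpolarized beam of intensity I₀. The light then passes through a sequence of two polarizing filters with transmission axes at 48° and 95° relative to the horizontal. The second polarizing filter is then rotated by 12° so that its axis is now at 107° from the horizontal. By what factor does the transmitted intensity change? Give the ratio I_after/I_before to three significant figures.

I_new/I_old ≈ 0.570

Before rotation:
Unpolarized light through the first polarizer → I₁ = ½ I₀, now polarized at 48°.
I₂ = I₁ cos²(95° − 48°) = 0.5 I₀ · cos²(47°) = 0.2326 I₀.
After rotation:
Unpolarized light through the first polarizer → I₁ = ½ I₀, now polarized at 48°.
I₂ = I₁ cos²(107° − 48°) = 0.5 I₀ · cos²(59°) = 0.1326 I₀.
Ratio = 0.1326 / 0.2326 = 0.5703.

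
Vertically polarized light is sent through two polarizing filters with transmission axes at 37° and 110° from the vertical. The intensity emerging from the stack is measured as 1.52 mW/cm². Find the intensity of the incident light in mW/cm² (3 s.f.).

I₁ = I₀ cos²(37° − 0°) = I₀ cos²(37°) = 0.6378 I₀.
I₂ = I₁ cos²(110° − 37°) = 0.6378 I₀ · cos²(73°) = 0.05452 I₀.
So 1.52 mW/cm² = 0.05452 I₀, giving I₀ = 1.52/0.05452 = 27.88 mW/cm².

I₀ ≈ 27.9 mW/cm²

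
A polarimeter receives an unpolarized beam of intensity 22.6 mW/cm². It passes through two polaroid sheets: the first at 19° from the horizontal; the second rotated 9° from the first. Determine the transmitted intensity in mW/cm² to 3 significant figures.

I ≈ 11.0 mW/cm²

Unpolarized light through the first polarizer → I₁ = 22.6 mW/cm²/2 = 11.3 mW/cm², polarized at 19°.
I₂ = I₁ · cos²(9°) = 11.3 · 0.9755 = 11.02 mW/cm².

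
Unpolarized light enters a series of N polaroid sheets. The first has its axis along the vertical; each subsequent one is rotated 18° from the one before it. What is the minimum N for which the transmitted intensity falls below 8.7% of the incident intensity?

First polarizer halves the unpolarized light: factor 1/2.
Each further stage multiplies by cos²(18°) = 0.9045.
After N polarizers: T = 0.5·0.9045^(N−1). Require T < 0.087 ⇒ N−1 > ln(0.087/0.5)/ln(0.9045) = 17.42, so N−1 ≥ 18 and N = 19.
Check: N=19 gives T = 0.08211 < 0.087; N=18 gives T = 0.09078.

N = 19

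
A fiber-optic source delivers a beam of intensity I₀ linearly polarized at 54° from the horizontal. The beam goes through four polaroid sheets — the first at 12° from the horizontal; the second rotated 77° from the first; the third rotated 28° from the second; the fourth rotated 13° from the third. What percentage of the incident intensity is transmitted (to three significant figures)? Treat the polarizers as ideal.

≈ 2.07%

By Malus's law, I₁ = I₀ cos²(12° − 54°) = I₀ cos²(42°) = 0.5523 I₀.
I₂ = I₁ cos²(77°) = 0.5523 · 0.0506 I₀ = 0.02795 I₀.
I₃ = I₂ cos²(28°) = 0.02795 · 0.7796 I₀ = 0.02179 I₀.
I₄ = I₃ cos²(13°) = 0.02179 · 0.9494 I₀ = 0.02068 I₀.
That is 2.068% of the incident intensity.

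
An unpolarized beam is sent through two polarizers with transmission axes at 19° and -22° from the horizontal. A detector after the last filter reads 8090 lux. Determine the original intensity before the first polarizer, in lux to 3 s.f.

Unpolarized light through the first polarizer → I₁ = ½ I₀, now polarized at 19°.
I₂ = I₁ cos²(-22° − 19°) = 0.5 I₀ · cos²(41°) = 0.2848 I₀.
So 8090 lux = 0.2848 I₀, giving I₀ = 8090/0.2848 = 2.841e+04 lux.

I₀ ≈ 2.84e4 lux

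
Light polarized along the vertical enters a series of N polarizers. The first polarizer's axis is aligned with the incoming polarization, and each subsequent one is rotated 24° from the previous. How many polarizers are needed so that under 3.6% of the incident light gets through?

First polarizer is aligned with the polarization: full transmission.
Each further stage multiplies by cos²(24°) = 0.8346.
After N polarizers: T = 0.8346^(N−1). Require T < 0.036 ⇒ N−1 > ln(0.036)/ln(0.8346) = 18.38, so N−1 ≥ 19 and N = 20.
Check: N=20 gives T = 0.03219 < 0.036; N=19 gives T = 0.03857.

N = 20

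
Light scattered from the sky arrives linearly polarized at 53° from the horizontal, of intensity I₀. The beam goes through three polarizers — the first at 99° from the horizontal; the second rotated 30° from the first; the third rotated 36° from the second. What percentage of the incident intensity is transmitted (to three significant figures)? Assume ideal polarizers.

≈ 23.7%

By Malus's law, I₁ = I₀ cos²(99° − 53°) = I₀ cos²(46°) = 0.4826 I₀.
I₂ = I₁ cos²(30°) = 0.4826 · 0.75 I₀ = 0.3619 I₀.
I₃ = I₂ cos²(36°) = 0.3619 · 0.6545 I₀ = 0.2369 I₀.
That is 23.69% of the incident intensity.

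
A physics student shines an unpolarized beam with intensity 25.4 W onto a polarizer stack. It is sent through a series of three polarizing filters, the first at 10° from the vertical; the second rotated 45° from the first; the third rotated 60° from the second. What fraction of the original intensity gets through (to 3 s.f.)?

I/I₀ ≈ 0.0625

Unpolarized light through the first polarizer → I₁ = 25.4 W/2 = 12.7 W, polarized at 10°.
I₂ = I₁ · cos²(45°) = 12.7 · 0.5 = 6.35 W.
I₃ = I₂ · cos²(60°) = 6.35 · 0.25 = 1.588 W.
Transmitted fraction = 0.0625.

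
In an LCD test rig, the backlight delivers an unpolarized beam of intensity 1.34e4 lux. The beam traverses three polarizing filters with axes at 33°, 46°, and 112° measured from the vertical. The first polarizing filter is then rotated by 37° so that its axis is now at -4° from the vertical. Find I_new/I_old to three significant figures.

Before rotation:
Unpolarized light through the first polarizer → I₁ = ½ I₀, now polarized at 33°.
I₂ = I₁ cos²(46° − 33°) = 0.5 I₀ · cos²(13°) = 0.4747 I₀.
I₃ = I₂ cos²(112° − 46°) = 0.4747 I₀ · cos²(66°) = 0.07853 I₀.
After rotation:
Unpolarized light through the first polarizer → I₁ = ½ I₀, now polarized at -4°.
I₂ = I₁ cos²(46° + 4°) = 0.5 I₀ · cos²(50°) = 0.2066 I₀.
I₃ = I₂ cos²(112° − 46°) = 0.2066 I₀ · cos²(66°) = 0.03418 I₀.
Ratio = 0.03418 / 0.07853 = 0.4352.

I_new/I_old ≈ 0.435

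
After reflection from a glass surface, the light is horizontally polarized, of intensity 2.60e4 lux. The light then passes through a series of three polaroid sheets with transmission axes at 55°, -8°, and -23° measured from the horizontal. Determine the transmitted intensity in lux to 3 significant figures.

I₁ = 2.60e4 lux · cos²(55°) = 8554 lux.
I₂ = I₁ · cos²(63°) = 8554 · 0.2061 = 1763 lux.
I₃ = I₂ · cos²(15°) = 1763 · 0.933 = 1645 lux.

I ≈ 1640 lux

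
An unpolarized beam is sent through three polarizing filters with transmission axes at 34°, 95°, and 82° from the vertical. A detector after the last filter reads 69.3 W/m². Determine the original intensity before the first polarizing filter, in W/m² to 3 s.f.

I₀ ≈ 621 W/m²

Unpolarized light through the first polarizer → I₁ = ½ I₀, now polarized at 34°.
I₂ = I₁ cos²(95° − 34°) = 0.5 I₀ · cos²(61°) = 0.1175 I₀.
I₃ = I₂ cos²(82° − 95°) = 0.1175 I₀ · cos²(13°) = 0.1116 I₀.
So 69.3 W/m² = 0.1116 I₀, giving I₀ = 69.3/0.1116 = 621.1 W/m².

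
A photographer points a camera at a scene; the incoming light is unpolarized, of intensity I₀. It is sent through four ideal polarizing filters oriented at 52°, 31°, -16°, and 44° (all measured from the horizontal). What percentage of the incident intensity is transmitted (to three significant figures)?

≈ 5.07%

Unpolarized light through the first polarizer → I₁ = ½ I₀, now polarized at 52°.
I₂ = I₁ cos²(31° − 52°) = 0.5 I₀ · cos²(21°) = 0.4358 I₀.
I₃ = I₂ cos²(-16° − 31°) = 0.4358 I₀ · cos²(47°) = 0.2027 I₀.
I₄ = I₃ cos²(44° + 16°) = 0.2027 I₀ · cos²(60°) = 0.05067 I₀.
That is 5.067% of the incident intensity.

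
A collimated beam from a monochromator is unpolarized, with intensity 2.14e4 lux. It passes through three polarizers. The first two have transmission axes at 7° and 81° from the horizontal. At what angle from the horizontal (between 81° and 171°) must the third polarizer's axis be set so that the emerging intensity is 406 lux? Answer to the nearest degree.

θ ≈ 126°

Unpolarized light through the first polarizer → I₁ = ½ I₀, now polarized at 7°.
I₂ = I₁ cos²(81° − 7°) = 0.5 I₀ · cos²(74°) = 0.03799 I₀.
Target fraction: 406 / 2.14e4 lux = 0.01897 of I₀.
Need I₃/I₀ = 0.01897, so cos²(θ − 81°) = 0.01897 / 0.03799 = 0.4994.
θ − 81° = arccos(√0.4994) = 45.0°, giving θ ≈ 81 + 45.0 = 126.0°.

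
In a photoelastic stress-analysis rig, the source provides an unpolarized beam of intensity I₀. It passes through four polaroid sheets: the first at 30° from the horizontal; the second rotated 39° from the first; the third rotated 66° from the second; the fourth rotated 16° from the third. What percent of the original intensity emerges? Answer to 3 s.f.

≈ 4.62%

Unpolarized light through the first polarizer → I₁ = ½ I₀, now polarized at 30°.
I₂ = I₁ cos²(39°) = 0.5 · 0.604 I₀ = 0.302 I₀.
I₃ = I₂ cos²(66°) = 0.302 · 0.1654 I₀ = 0.04996 I₀.
I₄ = I₃ cos²(16°) = 0.04996 · 0.924 I₀ = 0.04616 I₀.
That is 4.616% of the incident intensity.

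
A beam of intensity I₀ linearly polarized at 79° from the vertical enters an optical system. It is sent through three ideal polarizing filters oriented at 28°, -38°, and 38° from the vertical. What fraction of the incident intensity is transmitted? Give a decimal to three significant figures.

≈ 0.00383 I₀

I₁ = I₀ cos²(28° − 79°) = I₀ cos²(51°) = 0.396 I₀.
I₂ = I₁ cos²(-38° − 28°) = 0.396 I₀ · cos²(66°) = 0.06552 I₀.
I₃ = I₂ cos²(38° + 38°) = 0.06552 I₀ · cos²(76°) = 0.003835 I₀.
Transmitted fraction = 0.003835.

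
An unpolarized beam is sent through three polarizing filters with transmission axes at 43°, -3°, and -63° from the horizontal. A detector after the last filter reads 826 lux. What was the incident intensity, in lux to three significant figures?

Unpolarized light through the first polarizer → I₁ = ½ I₀, now polarized at 43°.
I₂ = I₁ cos²(-3° − 43°) = 0.5 I₀ · cos²(46°) = 0.2413 I₀.
I₃ = I₂ cos²(-63° + 3°) = 0.2413 I₀ · cos²(60°) = 0.06032 I₀.
So 826 lux = 0.06032 I₀, giving I₀ = 826/0.06032 = 1.369e+04 lux.

I₀ ≈ 1.37e4 lux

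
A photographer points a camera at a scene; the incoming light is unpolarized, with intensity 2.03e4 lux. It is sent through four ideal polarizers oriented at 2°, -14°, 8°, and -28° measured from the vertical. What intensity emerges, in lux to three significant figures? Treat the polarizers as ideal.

I ≈ 5280 lux

Unpolarized light through the first polarizer → I₁ = 2.03e4 lux/2 = 1.015e+04 lux, polarized at 2°.
I₂ = I₁ · cos²(16°) = 1.015e+04 · 0.924 = 9379 lux.
I₃ = I₂ · cos²(22°) = 9379 · 0.8597 = 8063 lux.
I₄ = I₃ · cos²(36°) = 8063 · 0.6545 = 5277 lux.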